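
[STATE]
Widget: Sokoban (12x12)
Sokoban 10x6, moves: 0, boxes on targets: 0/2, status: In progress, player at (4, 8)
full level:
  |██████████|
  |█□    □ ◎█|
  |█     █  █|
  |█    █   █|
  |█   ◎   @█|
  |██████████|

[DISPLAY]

██████████  
█□    □ ◎█  
█     █  █  
█    █   █  
█   ◎   @█  
██████████  
Moves: 0  0/
            
            
            
            
            


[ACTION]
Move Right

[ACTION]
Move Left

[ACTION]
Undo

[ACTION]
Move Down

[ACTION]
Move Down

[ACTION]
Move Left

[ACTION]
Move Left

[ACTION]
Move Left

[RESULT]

██████████  
█□    □ ◎█  
█     █  █  
█    █   █  
█   ◎@   █  
██████████  
Moves: 3  0/
            
            
            
            
            


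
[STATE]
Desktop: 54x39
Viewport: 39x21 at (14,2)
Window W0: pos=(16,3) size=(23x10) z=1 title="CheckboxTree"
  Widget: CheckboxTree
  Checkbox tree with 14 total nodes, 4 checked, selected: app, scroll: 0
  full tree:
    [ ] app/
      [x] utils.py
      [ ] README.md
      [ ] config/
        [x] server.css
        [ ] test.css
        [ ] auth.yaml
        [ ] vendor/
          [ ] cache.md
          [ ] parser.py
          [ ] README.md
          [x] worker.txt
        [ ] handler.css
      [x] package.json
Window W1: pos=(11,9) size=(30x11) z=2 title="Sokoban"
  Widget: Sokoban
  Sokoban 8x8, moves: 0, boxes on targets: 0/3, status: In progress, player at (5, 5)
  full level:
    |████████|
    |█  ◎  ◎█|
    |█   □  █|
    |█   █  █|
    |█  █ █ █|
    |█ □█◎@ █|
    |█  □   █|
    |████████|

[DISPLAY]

                                       
  ┏━━━━━━━━━━━━━━━━━━━━━┓              
  ┃ CheckboxTree        ┃              
  ┠─────────────────────┨              
  ┃>[-] app/            ┃              
  ┃   [x] utils.py      ┃              
  ┃   [ ] README.md     ┃              
━━━━━━━━━━━━━━━━━━━━━━━━━━┓            
okoban                    ┃            
──────────────────────────┨            
██████                    ┃            
 ◎  ◎█                    ┃            
  □  █                    ┃            
  █  █                    ┃            
 █ █ █                    ┃            
□█◎@ █                    ┃            
 □   █                    ┃            
━━━━━━━━━━━━━━━━━━━━━━━━━━┛            
                                       
                                       
                                       


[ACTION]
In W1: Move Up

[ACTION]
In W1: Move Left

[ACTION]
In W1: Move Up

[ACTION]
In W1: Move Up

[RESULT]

                                       
  ┏━━━━━━━━━━━━━━━━━━━━━┓              
  ┃ CheckboxTree        ┃              
  ┠─────────────────────┨              
  ┃>[-] app/            ┃              
  ┃   [x] utils.py      ┃              
  ┃   [ ] README.md     ┃              
━━━━━━━━━━━━━━━━━━━━━━━━━━┓            
okoban                    ┃            
──────────────────────────┨            
██████                    ┃            
 ◎  ◎█                    ┃            
  □  █                    ┃            
  █  █                    ┃            
 █@█ █                    ┃            
□█◎  █                    ┃            
 □   █                    ┃            
━━━━━━━━━━━━━━━━━━━━━━━━━━┛            
                                       
                                       
                                       


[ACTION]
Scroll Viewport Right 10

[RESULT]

                                       
 ┏━━━━━━━━━━━━━━━━━━━━━┓               
 ┃ CheckboxTree        ┃               
 ┠─────────────────────┨               
 ┃>[-] app/            ┃               
 ┃   [x] utils.py      ┃               
 ┃   [ ] README.md     ┃               
━━━━━━━━━━━━━━━━━━━━━━━━━┓             
koban                    ┃             
─────────────────────────┨             
█████                    ┃             
◎  ◎█                    ┃             
 □  █                    ┃             
 █  █                    ┃             
█@█ █                    ┃             
█◎  █                    ┃             
□   █                    ┃             
━━━━━━━━━━━━━━━━━━━━━━━━━┛             
                                       
                                       
                                       


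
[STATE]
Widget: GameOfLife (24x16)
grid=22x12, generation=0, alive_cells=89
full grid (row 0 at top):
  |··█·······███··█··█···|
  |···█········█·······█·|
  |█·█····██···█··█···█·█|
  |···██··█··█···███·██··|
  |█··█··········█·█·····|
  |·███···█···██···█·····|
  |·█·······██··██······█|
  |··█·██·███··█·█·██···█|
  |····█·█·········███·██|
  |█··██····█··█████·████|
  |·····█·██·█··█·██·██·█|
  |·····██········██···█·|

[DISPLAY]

Gen: 0                  
··█·······███··█··█···  
···█········█·······█·  
█·█····██···█··█···█·█  
···██··█··█···███·██··  
█··█··········█·█·····  
·███···█···██···█·····  
·█·······██··██······█  
··█·██·███··█·█·██···█  
····█·█·········███·██  
█··██····█··█████·████  
·····█·██·█··█·██·██·█  
·····██········██···█·  
                        
                        
                        


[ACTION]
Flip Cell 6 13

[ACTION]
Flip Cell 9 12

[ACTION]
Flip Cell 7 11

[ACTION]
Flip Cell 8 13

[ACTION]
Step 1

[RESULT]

Gen: 1                  
···········██·········  
·███········██·····██·  
··█·█··██··█·████·██··  
·████··██····██·█████·  
·█·········█·██·█·····  
██·█······██·█········  
·█··█·██·█······██····  
···███████·██·█·█·█··█  
······██·██···········  
···██·████··██········  
·····█·███···█····█··█  
·····███······████·██·  
                        
                        
                        


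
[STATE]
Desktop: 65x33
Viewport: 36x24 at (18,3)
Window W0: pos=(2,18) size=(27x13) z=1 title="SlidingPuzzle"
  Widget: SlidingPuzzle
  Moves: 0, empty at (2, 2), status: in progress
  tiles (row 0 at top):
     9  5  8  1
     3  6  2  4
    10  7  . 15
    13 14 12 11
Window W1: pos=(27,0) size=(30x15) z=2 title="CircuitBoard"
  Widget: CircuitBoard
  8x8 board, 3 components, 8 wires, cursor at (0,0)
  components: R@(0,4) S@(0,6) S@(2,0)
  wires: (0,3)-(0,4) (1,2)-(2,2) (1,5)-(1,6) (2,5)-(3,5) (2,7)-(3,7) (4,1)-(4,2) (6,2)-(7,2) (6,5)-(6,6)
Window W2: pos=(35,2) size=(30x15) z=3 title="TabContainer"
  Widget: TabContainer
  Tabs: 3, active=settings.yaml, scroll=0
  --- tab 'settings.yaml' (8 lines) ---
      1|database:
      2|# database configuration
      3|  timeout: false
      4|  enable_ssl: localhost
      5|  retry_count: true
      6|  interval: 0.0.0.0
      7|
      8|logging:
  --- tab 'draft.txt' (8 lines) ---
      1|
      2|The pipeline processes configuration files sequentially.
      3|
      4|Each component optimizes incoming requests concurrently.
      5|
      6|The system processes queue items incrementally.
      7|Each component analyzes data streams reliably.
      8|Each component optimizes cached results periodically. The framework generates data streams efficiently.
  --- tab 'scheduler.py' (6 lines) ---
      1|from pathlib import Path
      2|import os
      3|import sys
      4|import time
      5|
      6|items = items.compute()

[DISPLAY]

         ┃   0 1 ┃ TabContainer     
         ┃0  [.] ┠──────────────────
         ┃       ┃[settings.yaml]│ d
         ┃1      ┃──────────────────
         ┃       ┃database:         
         ┃2   S  ┃# database configu
         ┃       ┃  timeout: false  
         ┃3      ┃  enable_ssl: loca
         ┃       ┃  retry_count: tru
         ┃4      ┃  interval: 0.0.0.
         ┃       ┃                  
         ┗━━━━━━━┃logging:          
                 ┃                  
                 ┗━━━━━━━━━━━━━━━━━━
                                    
━━━━━━━━━━┓                         
          ┃                         
──────────┨                         
┬────┐    ┃                         
│  1 │    ┃                         
┼────┤    ┃                         
│  4 │    ┃                         
┼────┤    ┃                         
│ 15 │    ┃                         


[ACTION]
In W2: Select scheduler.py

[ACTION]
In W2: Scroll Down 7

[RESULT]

         ┃   0 1 ┃ TabContainer     
         ┃0  [.] ┠──────────────────
         ┃       ┃ settings.yaml │ d
         ┃1      ┃──────────────────
         ┃       ┃items = items.comp
         ┃2   S  ┃                  
         ┃       ┃                  
         ┃3      ┃                  
         ┃       ┃                  
         ┃4      ┃                  
         ┃       ┃                  
         ┗━━━━━━━┃                  
                 ┃                  
                 ┗━━━━━━━━━━━━━━━━━━
                                    
━━━━━━━━━━┓                         
          ┃                         
──────────┨                         
┬────┐    ┃                         
│  1 │    ┃                         
┼────┤    ┃                         
│  4 │    ┃                         
┼────┤    ┃                         
│ 15 │    ┃                         


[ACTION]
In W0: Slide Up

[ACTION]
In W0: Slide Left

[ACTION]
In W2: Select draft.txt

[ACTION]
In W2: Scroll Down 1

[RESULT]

         ┃   0 1 ┃ TabContainer     
         ┃0  [.] ┠──────────────────
         ┃       ┃ settings.yaml │[d
         ┃1      ┃──────────────────
         ┃       ┃The pipeline proce
         ┃2   S  ┃                  
         ┃       ┃Each component opt
         ┃3      ┃                  
         ┃       ┃The system process
         ┃4      ┃Each component ana
         ┃       ┃Each component opt
         ┗━━━━━━━┃                  
                 ┃                  
                 ┗━━━━━━━━━━━━━━━━━━
                                    
━━━━━━━━━━┓                         
          ┃                         
──────────┨                         
┬────┐    ┃                         
│  1 │    ┃                         
┼────┤    ┃                         
│  4 │    ┃                         
┼────┤    ┃                         
│ 15 │    ┃                         


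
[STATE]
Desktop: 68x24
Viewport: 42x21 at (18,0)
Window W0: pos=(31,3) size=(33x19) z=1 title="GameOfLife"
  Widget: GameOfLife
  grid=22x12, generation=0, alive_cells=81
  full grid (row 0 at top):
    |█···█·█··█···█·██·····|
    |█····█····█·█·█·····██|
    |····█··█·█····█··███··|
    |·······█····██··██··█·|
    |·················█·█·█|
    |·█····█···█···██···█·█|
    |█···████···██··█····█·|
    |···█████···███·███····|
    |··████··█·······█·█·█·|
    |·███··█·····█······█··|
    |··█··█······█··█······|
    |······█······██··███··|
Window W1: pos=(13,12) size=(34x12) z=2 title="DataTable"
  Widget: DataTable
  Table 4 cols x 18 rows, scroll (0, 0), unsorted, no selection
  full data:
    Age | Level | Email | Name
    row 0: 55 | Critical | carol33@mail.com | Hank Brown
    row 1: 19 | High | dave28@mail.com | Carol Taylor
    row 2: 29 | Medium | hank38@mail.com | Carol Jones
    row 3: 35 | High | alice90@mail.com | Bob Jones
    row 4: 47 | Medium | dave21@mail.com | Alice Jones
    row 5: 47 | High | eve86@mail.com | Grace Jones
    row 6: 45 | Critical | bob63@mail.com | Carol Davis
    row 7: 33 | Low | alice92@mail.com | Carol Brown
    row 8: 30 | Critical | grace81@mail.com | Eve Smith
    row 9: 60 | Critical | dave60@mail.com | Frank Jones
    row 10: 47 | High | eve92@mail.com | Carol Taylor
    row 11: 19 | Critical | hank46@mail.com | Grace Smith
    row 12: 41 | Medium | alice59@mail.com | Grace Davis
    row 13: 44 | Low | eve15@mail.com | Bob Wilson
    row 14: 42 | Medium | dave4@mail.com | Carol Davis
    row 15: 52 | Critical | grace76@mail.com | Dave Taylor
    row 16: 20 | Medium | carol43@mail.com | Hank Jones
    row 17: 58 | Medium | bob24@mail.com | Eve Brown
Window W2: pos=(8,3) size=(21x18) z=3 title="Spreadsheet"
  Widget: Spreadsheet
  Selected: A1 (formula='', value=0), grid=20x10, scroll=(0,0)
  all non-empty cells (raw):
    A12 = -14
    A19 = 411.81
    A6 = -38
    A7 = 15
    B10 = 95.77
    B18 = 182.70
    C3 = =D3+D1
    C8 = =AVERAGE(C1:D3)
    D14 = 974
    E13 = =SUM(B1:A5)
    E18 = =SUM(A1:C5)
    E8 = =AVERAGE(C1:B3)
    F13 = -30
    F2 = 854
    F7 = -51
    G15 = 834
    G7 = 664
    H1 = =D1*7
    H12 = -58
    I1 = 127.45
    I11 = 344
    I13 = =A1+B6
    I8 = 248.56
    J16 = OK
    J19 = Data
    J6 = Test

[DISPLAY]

                                          
                                          
                                          
━━━━━━━━━━┓  ┏━━━━━━━━━━━━━━━━━━━━━━━━━━━━
eet       ┃  ┃ GameOfLife                 
──────────┨  ┠────────────────────────────
          ┃  ┃Gen: 0                      
      B   ┃  ┃█···█·█··█···█·██·····      
----------┃  ┃█····█····█·█·█·····██      
[0]       ┃  ┃····█··█·█····█··███··      
  0       ┃  ┃·······█····██··██··█·      
  0       ┃  ┃·················█·█·█      
  0       ┃━━━━━━━━━━━━━━━━━┓█···█·█      
  0       ┃                 ┃█····█·      
-38       ┃─────────────────┨███····      
 15       ┃ail           │Na┃·█·█·█·      
  0       ┃──────────────┼──┃····█··      
  0       ┃rol33@mail.com│Ha┃█······      
  0   95.7┃ve28@mail.com │Ca┃··███··      
  0       ┃nk38@mail.com │Ca┃             
━━━━━━━━━━┛ice90@mail.com│Bo┃             


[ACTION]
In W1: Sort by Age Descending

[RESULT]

                                          
                                          
                                          
━━━━━━━━━━┓  ┏━━━━━━━━━━━━━━━━━━━━━━━━━━━━
eet       ┃  ┃ GameOfLife                 
──────────┨  ┠────────────────────────────
          ┃  ┃Gen: 0                      
      B   ┃  ┃█···█·█··█···█·██·····      
----------┃  ┃█····█····█·█·█·····██      
[0]       ┃  ┃····█··█·█····█··███··      
  0       ┃  ┃·······█····██··██··█·      
  0       ┃  ┃·················█·█·█      
  0       ┃━━━━━━━━━━━━━━━━━┓█···█·█      
  0       ┃                 ┃█····█·      
-38       ┃─────────────────┨███····      
 15       ┃ail           │Na┃·█·█·█·      
  0       ┃──────────────┼──┃····█··      
  0       ┃ve60@mail.com │Fr┃█······      
  0   95.7┃b24@mail.com  │Ev┃··███··      
  0       ┃rol33@mail.com│Ha┃             
━━━━━━━━━━┛ace76@mail.com│Da┃             


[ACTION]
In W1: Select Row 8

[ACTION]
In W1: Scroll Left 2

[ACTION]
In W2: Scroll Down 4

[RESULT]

                                          
                                          
                                          
━━━━━━━━━━┓  ┏━━━━━━━━━━━━━━━━━━━━━━━━━━━━
eet       ┃  ┃ GameOfLife                 
──────────┨  ┠────────────────────────────
          ┃  ┃Gen: 0                      
      B   ┃  ┃█···█·█··█···█·██·····      
----------┃  ┃█····█····█·█·█·····██      
  0       ┃  ┃····█··█·█····█··███··      
-38       ┃  ┃·······█····██··██··█·      
 15       ┃  ┃·················█·█·█      
  0       ┃━━━━━━━━━━━━━━━━━┓█···█·█      
  0       ┃                 ┃█····█·      
  0   95.7┃─────────────────┨███····      
  0       ┃ail           │Na┃·█·█·█·      
-14       ┃──────────────┼──┃····█··      
  0       ┃ve60@mail.com │Fr┃█······      
  0       ┃b24@mail.com  │Ev┃··███··      
  0       ┃rol33@mail.com│Ha┃             
━━━━━━━━━━┛ace76@mail.com│Da┃             


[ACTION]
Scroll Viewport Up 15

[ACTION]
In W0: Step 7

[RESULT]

                                          
                                          
                                          
━━━━━━━━━━┓  ┏━━━━━━━━━━━━━━━━━━━━━━━━━━━━
eet       ┃  ┃ GameOfLife                 
──────────┨  ┠────────────────────────────
          ┃  ┃Gen: 7                      
      B   ┃  ┃··········███·········      
----------┃  ┃··············█·····█·      
  0       ┃  ┃······█·██████······█·      
-38       ┃  ┃······████············      
 15       ┃  ┃······███·············      
  0       ┃━━━━━━━━━━━━━━━━━┓·······      
  0       ┃                 ┃·····█·      
  0   95.7┃─────────────────┨████··█      
  0       ┃ail           │Na┃···██·█      
-14       ┃──────────────┼──┃██···█·      
  0       ┃ve60@mail.com │Fr┃···██··      
  0       ┃b24@mail.com  │Ev┃·······      
  0       ┃rol33@mail.com│Ha┃             
━━━━━━━━━━┛ace76@mail.com│Da┃             


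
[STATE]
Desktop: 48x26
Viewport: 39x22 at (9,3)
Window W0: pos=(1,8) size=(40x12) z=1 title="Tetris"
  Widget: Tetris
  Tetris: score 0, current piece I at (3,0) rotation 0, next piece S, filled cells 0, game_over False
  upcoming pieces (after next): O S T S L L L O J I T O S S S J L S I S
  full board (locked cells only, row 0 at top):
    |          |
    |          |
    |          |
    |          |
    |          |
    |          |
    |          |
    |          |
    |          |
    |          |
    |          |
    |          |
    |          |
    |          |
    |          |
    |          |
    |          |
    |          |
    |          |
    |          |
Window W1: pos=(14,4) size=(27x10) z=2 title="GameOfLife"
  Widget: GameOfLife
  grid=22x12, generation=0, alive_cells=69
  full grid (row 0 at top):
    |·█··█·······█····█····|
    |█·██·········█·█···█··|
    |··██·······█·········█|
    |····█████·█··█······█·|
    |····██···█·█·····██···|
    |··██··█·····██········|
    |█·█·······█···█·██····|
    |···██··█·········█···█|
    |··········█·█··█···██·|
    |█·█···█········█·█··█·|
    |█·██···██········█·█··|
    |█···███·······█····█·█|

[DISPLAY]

                                       
     ┏━━━━━━━━━━━━━━━━━━━━━━━━━┓       
     ┃ GameOfLife              ┃       
     ┠─────────────────────────┨       
     ┃Gen: 0                   ┃       
━━━━━┃····█████·█··█······█·   ┃       
     ┃····██···█·█·····██···   ┃       
─────┃··██··█·····██········   ┃       
   │N┃█·█·······█···█·██····   ┃       
   │ ┃···██··█·········█···█   ┃       
   │░┗━━━━━━━━━━━━━━━━━━━━━━━━━┛       
   │                           ┃       
   │                           ┃       
   │                           ┃       
   │Score:                     ┃       
   │0                          ┃       
━━━━━━━━━━━━━━━━━━━━━━━━━━━━━━━┛       
                                       
                                       
                                       
                                       
                                       


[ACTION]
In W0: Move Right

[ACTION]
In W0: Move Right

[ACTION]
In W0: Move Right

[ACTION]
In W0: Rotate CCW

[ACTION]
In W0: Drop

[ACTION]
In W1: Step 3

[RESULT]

                                       
     ┏━━━━━━━━━━━━━━━━━━━━━━━━━┓       
     ┃ GameOfLife              ┃       
     ┠─────────────────────────┨       
     ┃Gen: 3                   ┃       
━━━━━┃···█··················   ┃       
     ┃··██··█······██·······   ┃       
─────┃·█··········█·········   ┃       
   │N┃··██·█·······█·█····█·   ┃       
   │ ┃··██·█········█···████   ┃       
   │░┗━━━━━━━━━━━━━━━━━━━━━━━━━┛       
   │                           ┃       
   │                           ┃       
   │                           ┃       
   │Score:                     ┃       
   │0                          ┃       
━━━━━━━━━━━━━━━━━━━━━━━━━━━━━━━┛       
                                       
                                       
                                       
                                       
                                       


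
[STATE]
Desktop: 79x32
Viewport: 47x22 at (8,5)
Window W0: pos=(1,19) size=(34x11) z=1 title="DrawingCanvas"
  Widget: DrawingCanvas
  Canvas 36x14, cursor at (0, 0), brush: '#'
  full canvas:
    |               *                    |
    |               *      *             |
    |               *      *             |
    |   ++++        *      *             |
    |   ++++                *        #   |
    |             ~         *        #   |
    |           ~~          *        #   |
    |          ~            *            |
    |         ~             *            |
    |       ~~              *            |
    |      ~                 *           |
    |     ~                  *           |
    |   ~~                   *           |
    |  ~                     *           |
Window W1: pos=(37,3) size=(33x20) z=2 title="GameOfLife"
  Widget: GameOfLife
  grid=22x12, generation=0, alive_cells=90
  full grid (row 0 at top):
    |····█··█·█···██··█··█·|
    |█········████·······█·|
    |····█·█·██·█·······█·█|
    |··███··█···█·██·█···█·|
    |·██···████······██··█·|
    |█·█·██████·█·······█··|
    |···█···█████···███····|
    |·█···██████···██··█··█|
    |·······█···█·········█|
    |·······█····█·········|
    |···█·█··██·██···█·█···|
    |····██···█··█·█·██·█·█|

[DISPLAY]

                             ┠─────────────────
                             ┃Gen: 0           
                             ┃····█··█·█···██··
                             ┃█········████····
                             ┃····█·█·██·█·····
                             ┃··███··█···█·██·█
                             ┃·██···████······█
                             ┃█·█·██████·█·····
                             ┃···█···█████···██
                             ┃·█···██████···██·
                             ┃·······█···█·····
                             ┃·······█····█····
                             ┃···█·█··██·██···█
                             ┃····██···█··█·█·█
━━━━━━━━━━━━━━━━━━━━━━━━━━┓  ┃                 
ngCanvas                  ┃  ┃                 
──────────────────────────┨  ┃                 
         *                ┃  ┗━━━━━━━━━━━━━━━━━
         *      *         ┃                    
         *      *         ┃                    
+        *      *         ┃                    
+                *        ┃                    


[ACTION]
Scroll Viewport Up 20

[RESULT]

                                               
                                               
                                               
                             ┏━━━━━━━━━━━━━━━━━
                             ┃ GameOfLife      
                             ┠─────────────────
                             ┃Gen: 0           
                             ┃····█··█·█···██··
                             ┃█········████····
                             ┃····█·█·██·█·····
                             ┃··███··█···█·██·█
                             ┃·██···████······█
                             ┃█·█·██████·█·····
                             ┃···█···█████···██
                             ┃·█···██████···██·
                             ┃·······█···█·····
                             ┃·······█····█····
                             ┃···█·█··██·██···█
                             ┃····██···█··█·█·█
━━━━━━━━━━━━━━━━━━━━━━━━━━┓  ┃                 
ngCanvas                  ┃  ┃                 
──────────────────────────┨  ┃                 


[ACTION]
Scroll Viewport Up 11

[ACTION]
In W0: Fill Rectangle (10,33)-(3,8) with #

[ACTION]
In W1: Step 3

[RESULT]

                                               
                                               
                                               
                             ┏━━━━━━━━━━━━━━━━━
                             ┃ GameOfLife      
                             ┠─────────────────
                             ┃Gen: 3           
                             ┃··········███····
                             ┃···█·█·█·█·█··██·
                             ┃·······██·██····█
                             ┃········█·█·····█
                             ┃·█············██·
                             ┃█·········█·██···
                             ┃····█·····█·█····
                             ┃·██········█·····
                             ┃······█···███····
                             ┃·····██···██·····
                             ┃····█···█······█·
                             ┃····████·····█·█·
━━━━━━━━━━━━━━━━━━━━━━━━━━┓  ┃                 
ngCanvas                  ┃  ┃                 
──────────────────────────┨  ┃                 


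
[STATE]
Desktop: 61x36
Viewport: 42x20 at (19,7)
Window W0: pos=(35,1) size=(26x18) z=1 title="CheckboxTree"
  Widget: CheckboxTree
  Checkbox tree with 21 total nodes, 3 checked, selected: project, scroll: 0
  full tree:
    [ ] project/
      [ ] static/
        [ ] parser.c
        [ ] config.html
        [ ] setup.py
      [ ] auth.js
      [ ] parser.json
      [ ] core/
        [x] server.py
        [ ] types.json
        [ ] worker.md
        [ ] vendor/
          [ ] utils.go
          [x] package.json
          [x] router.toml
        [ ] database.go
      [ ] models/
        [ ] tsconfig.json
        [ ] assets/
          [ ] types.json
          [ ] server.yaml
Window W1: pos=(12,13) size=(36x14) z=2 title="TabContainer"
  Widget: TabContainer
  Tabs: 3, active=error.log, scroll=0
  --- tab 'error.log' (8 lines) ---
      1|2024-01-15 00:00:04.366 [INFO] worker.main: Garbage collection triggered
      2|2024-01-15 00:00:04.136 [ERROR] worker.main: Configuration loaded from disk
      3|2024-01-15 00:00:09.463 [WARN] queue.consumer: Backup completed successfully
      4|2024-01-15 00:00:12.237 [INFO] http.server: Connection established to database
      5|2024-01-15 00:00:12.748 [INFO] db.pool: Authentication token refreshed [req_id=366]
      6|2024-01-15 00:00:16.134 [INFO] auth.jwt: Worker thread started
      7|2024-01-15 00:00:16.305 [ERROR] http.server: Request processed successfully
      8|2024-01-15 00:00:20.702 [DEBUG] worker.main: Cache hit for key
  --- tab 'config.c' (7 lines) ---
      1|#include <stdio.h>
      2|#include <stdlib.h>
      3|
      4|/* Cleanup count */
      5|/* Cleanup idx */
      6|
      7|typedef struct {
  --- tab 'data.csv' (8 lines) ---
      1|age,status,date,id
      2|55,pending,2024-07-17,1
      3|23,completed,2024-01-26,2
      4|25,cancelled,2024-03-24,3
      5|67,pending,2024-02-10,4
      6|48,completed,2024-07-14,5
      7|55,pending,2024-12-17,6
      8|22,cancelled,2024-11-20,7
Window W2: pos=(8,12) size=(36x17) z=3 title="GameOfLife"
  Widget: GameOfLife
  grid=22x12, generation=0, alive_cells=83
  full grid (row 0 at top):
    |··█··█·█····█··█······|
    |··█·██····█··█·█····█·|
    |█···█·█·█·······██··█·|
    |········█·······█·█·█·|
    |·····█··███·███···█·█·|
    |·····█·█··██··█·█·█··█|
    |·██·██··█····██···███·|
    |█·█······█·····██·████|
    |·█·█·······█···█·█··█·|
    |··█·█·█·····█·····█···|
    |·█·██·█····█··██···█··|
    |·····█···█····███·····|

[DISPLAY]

                ┃     [ ] config.html    ┃
                ┃     [ ] setup.py       ┃
                ┃   [ ] auth.js          ┃
                ┃   [ ] parser.json      ┃
                ┃   [-] core/            ┃
━━━━━━━━━━━━━━━━━━━━━━━━┓ server.py      ┃
e                       ┃━━━┓es.json     ┃
────────────────────────┨   ┃ker.md      ┃
                        ┃───┨dor/        ┃
··█··█······            ┃v  ┃tils.go     ┃
█··█·█····█·            ┃───┃ackage.json ┃
······██··█·            ┃wor┃━━━━━━━━━━━━┛
······█·█·█·            ┃ wo┃             
█·███···█·█·            ┃que┃             
██··█·█·█··█            ┃htt┃             
···██···███·            ┃db.┃             
·····██·████            ┃aut┃             
·█···█·█··█·            ┃ ht┃             
··█·····█···            ┃ wo┃             
·█··██···█··            ┃━━━┛             


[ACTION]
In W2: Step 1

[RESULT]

                ┃     [ ] config.html    ┃
                ┃     [ ] setup.py       ┃
                ┃   [ ] auth.js          ┃
                ┃   [ ] parser.json      ┃
                ┃   [-] core/            ┃
━━━━━━━━━━━━━━━━━━━━━━━━┓ server.py      ┃
e                       ┃━━━┓es.json     ┃
────────────────────────┨   ┃ker.md      ┃
                        ┃───┨dor/        ┃
····█·······            ┃v  ┃tils.go     ┃
····██······            ┃───┃ackage.json ┃
·····███··██            ┃wor┃━━━━━━━━━━━━┛
···█·██·█·██            ┃ wo┃             
█·███···█·██            ┃que┃             
██······█··█            ┃htt┃             
█··██·█·····            ┃db.┃             
·····██····█            ┃aut┃             
·····█·█··██            ┃ ht┃             
·██·███·██··            ┃ wo┃             
···██·█·····            ┃━━━┛             


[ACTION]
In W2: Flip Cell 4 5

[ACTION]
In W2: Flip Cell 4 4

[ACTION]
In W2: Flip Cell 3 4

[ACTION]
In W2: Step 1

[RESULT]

                ┃     [ ] config.html    ┃
                ┃     [ ] setup.py       ┃
                ┃   [ ] auth.js          ┃
                ┃   [ ] parser.json      ┃
                ┃   [-] core/            ┃
━━━━━━━━━━━━━━━━━━━━━━━━┓ server.py      ┃
e                       ┃━━━┓es.json     ┃
────────────────────────┨   ┃ker.md      ┃
                        ┃───┨dor/        ┃
····██······            ┃v  ┃tils.go     ┃
····█·······            ┃───┃ackage.json ┃
·······█·███            ┃wor┃━━━━━━━━━━━━┛
··██····█···            ┃ wo┃             
█·████··█···            ┃que┃             
·····█·█·███            ┃htt┃             
██··█·██····            ┃db.┃             
·······█··██            ┃aut┃             
·······█████            ┃ ht┃             
··█·····███·            ┃ wo┃             
··█···█·····            ┃━━━┛             


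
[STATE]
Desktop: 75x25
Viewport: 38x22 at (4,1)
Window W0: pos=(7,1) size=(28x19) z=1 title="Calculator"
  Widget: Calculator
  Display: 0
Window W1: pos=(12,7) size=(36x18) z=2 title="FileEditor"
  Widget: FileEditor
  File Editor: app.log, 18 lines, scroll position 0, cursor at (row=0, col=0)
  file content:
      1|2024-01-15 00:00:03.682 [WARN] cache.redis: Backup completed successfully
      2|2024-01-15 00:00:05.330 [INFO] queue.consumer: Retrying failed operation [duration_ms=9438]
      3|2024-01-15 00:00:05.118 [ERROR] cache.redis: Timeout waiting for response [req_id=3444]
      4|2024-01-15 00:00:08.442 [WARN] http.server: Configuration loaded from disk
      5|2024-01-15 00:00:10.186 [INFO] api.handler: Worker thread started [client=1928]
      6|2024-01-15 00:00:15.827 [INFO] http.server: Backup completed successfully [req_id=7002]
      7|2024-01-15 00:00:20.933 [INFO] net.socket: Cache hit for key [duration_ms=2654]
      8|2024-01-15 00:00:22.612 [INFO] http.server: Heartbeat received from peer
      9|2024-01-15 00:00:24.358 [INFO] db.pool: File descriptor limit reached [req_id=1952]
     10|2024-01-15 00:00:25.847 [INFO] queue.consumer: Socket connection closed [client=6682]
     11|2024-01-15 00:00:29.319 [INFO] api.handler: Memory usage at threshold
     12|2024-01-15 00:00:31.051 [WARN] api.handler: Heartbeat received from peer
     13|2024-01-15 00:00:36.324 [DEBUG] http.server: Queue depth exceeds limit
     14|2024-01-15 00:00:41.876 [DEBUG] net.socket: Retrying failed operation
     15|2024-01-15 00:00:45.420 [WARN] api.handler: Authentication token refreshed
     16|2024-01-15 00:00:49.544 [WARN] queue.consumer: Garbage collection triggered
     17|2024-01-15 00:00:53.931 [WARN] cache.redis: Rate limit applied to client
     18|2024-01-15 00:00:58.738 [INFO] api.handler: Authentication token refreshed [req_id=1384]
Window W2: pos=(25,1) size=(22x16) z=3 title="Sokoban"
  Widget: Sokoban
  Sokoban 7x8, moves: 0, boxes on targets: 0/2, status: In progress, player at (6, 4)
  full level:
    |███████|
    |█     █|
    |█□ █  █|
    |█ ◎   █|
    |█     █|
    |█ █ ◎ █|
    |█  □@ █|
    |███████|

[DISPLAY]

   ┏━━━━━━━━━━━━━━━━━┏━━━━━━━━━━━━━━━━
   ┃ Calculator      ┃ Sokoban        
   ┠─────────────────┠────────────────
   ┃                 ┃███████         
   ┃┌───┬───┬───┬───┐┃█     █         
   ┃│ 7 │ 8 │ 9 │ ÷ │┃█□ █  █         
   ┃├───┏━━━━━━━━━━━━┃█ ◎   █         
   ┃│ 4 ┃ FileEditor ┃█     █         
   ┃├───┠────────────┃█ █ ◎ █         
   ┃│ 1 ┃█024-01-15 0┃█  □@ █         
   ┃├───┃2024-01-15 0┃███████         
   ┃│ 0 ┃2024-01-15 0┃Moves: 0  0/2   
   ┃├───┃2024-01-15 0┃                
   ┃│ C ┃2024-01-15 0┃                
   ┃└───┃2024-01-15 0┃                
   ┃    ┃2024-01-15 0┗━━━━━━━━━━━━━━━━
   ┃    ┃2024-01-15 00:00:22.612 [INFO
   ┃    ┃2024-01-15 00:00:24.358 [INFO
   ┗━━━━┃2024-01-15 00:00:25.847 [INFO
        ┃2024-01-15 00:00:29.319 [INFO
        ┃2024-01-15 00:00:31.051 [WARN
        ┃2024-01-15 00:00:36.324 [DEBU


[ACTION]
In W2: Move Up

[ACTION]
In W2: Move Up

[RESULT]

   ┏━━━━━━━━━━━━━━━━━┏━━━━━━━━━━━━━━━━
   ┃ Calculator      ┃ Sokoban        
   ┠─────────────────┠────────────────
   ┃                 ┃███████         
   ┃┌───┬───┬───┬───┐┃█     █         
   ┃│ 7 │ 8 │ 9 │ ÷ │┃█□ █  █         
   ┃├───┏━━━━━━━━━━━━┃█ ◎   █         
   ┃│ 4 ┃ FileEditor ┃█   @ █         
   ┃├───┠────────────┃█ █ ◎ █         
   ┃│ 1 ┃█024-01-15 0┃█  □  █         
   ┃├───┃2024-01-15 0┃███████         
   ┃│ 0 ┃2024-01-15 0┃Moves: 2  0/2   
   ┃├───┃2024-01-15 0┃                
   ┃│ C ┃2024-01-15 0┃                
   ┃└───┃2024-01-15 0┃                
   ┃    ┃2024-01-15 0┗━━━━━━━━━━━━━━━━
   ┃    ┃2024-01-15 00:00:22.612 [INFO
   ┃    ┃2024-01-15 00:00:24.358 [INFO
   ┗━━━━┃2024-01-15 00:00:25.847 [INFO
        ┃2024-01-15 00:00:29.319 [INFO
        ┃2024-01-15 00:00:31.051 [WARN
        ┃2024-01-15 00:00:36.324 [DEBU


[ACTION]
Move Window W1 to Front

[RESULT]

   ┏━━━━━━━━━━━━━━━━━┏━━━━━━━━━━━━━━━━
   ┃ Calculator      ┃ Sokoban        
   ┠─────────────────┠────────────────
   ┃                 ┃███████         
   ┃┌───┬───┬───┬───┐┃█     █         
   ┃│ 7 │ 8 │ 9 │ ÷ │┃█□ █  █         
   ┃├───┏━━━━━━━━━━━━━━━━━━━━━━━━━━━━━
   ┃│ 4 ┃ FileEditor                  
   ┃├───┠─────────────────────────────
   ┃│ 1 ┃█024-01-15 00:00:03.682 [WARN
   ┃├───┃2024-01-15 00:00:05.330 [INFO
   ┃│ 0 ┃2024-01-15 00:00:05.118 [ERRO
   ┃├───┃2024-01-15 00:00:08.442 [WARN
   ┃│ C ┃2024-01-15 00:00:10.186 [INFO
   ┃└───┃2024-01-15 00:00:15.827 [INFO
   ┃    ┃2024-01-15 00:00:20.933 [INFO
   ┃    ┃2024-01-15 00:00:22.612 [INFO
   ┃    ┃2024-01-15 00:00:24.358 [INFO
   ┗━━━━┃2024-01-15 00:00:25.847 [INFO
        ┃2024-01-15 00:00:29.319 [INFO
        ┃2024-01-15 00:00:31.051 [WARN
        ┃2024-01-15 00:00:36.324 [DEBU


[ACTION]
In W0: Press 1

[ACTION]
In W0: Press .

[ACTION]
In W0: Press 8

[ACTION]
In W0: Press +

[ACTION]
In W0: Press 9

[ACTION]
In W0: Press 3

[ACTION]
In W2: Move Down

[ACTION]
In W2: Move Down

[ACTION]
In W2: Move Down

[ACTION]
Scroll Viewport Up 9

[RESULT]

                                      
   ┏━━━━━━━━━━━━━━━━━┏━━━━━━━━━━━━━━━━
   ┃ Calculator      ┃ Sokoban        
   ┠─────────────────┠────────────────
   ┃                 ┃███████         
   ┃┌───┬───┬───┬───┐┃█     █         
   ┃│ 7 │ 8 │ 9 │ ÷ │┃█□ █  █         
   ┃├───┏━━━━━━━━━━━━━━━━━━━━━━━━━━━━━
   ┃│ 4 ┃ FileEditor                  
   ┃├───┠─────────────────────────────
   ┃│ 1 ┃█024-01-15 00:00:03.682 [WARN
   ┃├───┃2024-01-15 00:00:05.330 [INFO
   ┃│ 0 ┃2024-01-15 00:00:05.118 [ERRO
   ┃├───┃2024-01-15 00:00:08.442 [WARN
   ┃│ C ┃2024-01-15 00:00:10.186 [INFO
   ┃└───┃2024-01-15 00:00:15.827 [INFO
   ┃    ┃2024-01-15 00:00:20.933 [INFO
   ┃    ┃2024-01-15 00:00:22.612 [INFO
   ┃    ┃2024-01-15 00:00:24.358 [INFO
   ┗━━━━┃2024-01-15 00:00:25.847 [INFO
        ┃2024-01-15 00:00:29.319 [INFO
        ┃2024-01-15 00:00:31.051 [WARN
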